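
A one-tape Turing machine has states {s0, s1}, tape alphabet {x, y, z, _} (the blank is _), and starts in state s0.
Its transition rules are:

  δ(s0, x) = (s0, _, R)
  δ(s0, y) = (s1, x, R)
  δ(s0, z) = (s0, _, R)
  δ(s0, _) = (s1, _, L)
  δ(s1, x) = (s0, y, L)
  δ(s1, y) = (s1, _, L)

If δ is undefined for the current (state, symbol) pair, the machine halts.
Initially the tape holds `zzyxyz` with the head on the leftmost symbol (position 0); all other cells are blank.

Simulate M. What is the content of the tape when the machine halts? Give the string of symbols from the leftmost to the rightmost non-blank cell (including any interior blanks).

state=s0 head=0 tape=[z]zyxyz   (s0,z)→(s0,_,R)
state=s0 head=1 tape=_[z]yxyz   (s0,z)→(s0,_,R)
state=s0 head=2 tape=__[y]xyz   (s0,y)→(s1,x,R)
state=s1 head=3 tape=__x[x]yz   (s1,x)→(s0,y,L)
state=s0 head=2 tape=__[x]yyz   (s0,x)→(s0,_,R)
state=s0 head=3 tape=___[y]yz   (s0,y)→(s1,x,R)
state=s1 head=4 tape=___x[y]z   (s1,y)→(s1,_,L)
state=s1 head=3 tape=___[x]_z   (s1,x)→(s0,y,L)
state=s0 head=2 tape=__[_]y_z   (s0,_)→(s1,_,L)
state=s1 head=1 tape=_[_]_y_z
The non-blank tape span at halt is y_z.

y_z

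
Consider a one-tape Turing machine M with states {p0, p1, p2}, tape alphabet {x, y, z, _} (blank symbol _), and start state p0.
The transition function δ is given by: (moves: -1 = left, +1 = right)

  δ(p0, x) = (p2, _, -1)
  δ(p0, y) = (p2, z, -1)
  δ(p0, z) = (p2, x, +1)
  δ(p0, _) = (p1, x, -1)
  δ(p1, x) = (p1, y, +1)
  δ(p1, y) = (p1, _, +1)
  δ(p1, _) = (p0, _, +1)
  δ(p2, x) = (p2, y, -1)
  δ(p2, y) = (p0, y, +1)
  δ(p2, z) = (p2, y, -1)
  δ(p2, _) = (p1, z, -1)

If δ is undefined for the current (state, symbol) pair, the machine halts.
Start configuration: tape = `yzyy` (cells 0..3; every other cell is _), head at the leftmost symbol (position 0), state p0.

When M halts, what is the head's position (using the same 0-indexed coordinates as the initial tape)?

p0 | ___[y]zyy___   read y → write z, move -1, go to p2
p2 | __[_]zzyy___   read _ → write z, move -1, go to p1
p1 | _[_]zzzyy___   read _ → write _, move +1, go to p0
p0 | __[z]zzyy___   read z → write x, move +1, go to p2
p2 | __x[z]zyy___   read z → write y, move -1, go to p2
p2 | __[x]yzyy___   read x → write y, move -1, go to p2
p2 | _[_]yyzyy___   read _ → write z, move -1, go to p1
p1 | [_]zyyzyy___   read _ → write _, move +1, go to p0
p0 | _[z]yyzyy___   read z → write x, move +1, go to p2
p2 | _x[y]yzyy___   read y → write y, move +1, go to p0
p0 | _xy[y]zyy___   read y → write z, move -1, go to p2
p2 | _x[y]zzyy___   read y → write y, move +1, go to p0
p0 | _xy[z]zyy___   read z → write x, move +1, go to p2
p2 | _xyx[z]yy___   read z → write y, move -1, go to p2
p2 | _xy[x]yyy___   read x → write y, move -1, go to p2
p2 | _x[y]yyyy___   read y → write y, move +1, go to p0
p0 | _xy[y]yyy___   read y → write z, move -1, go to p2
p2 | _x[y]zyyy___   read y → write y, move +1, go to p0
p0 | _xy[z]yyy___   read z → write x, move +1, go to p2
p2 | _xyx[y]yy___   read y → write y, move +1, go to p0
p0 | _xyxy[y]y___   read y → write z, move -1, go to p2
p2 | _xyx[y]zy___   read y → write y, move +1, go to p0
p0 | _xyxy[z]y___   read z → write x, move +1, go to p2
p2 | _xyxyx[y]___   read y → write y, move +1, go to p0
p0 | _xyxyxy[_]__   read _ → write x, move -1, go to p1
p1 | _xyxyx[y]x__   read y → write _, move +1, go to p1
p1 | _xyxyx_[x]__   read x → write y, move +1, go to p1
p1 | _xyxyx_y[_]_   read _ → write _, move +1, go to p0
p0 | _xyxyx_y_[_]   read _ → write x, move -1, go to p1
p1 | _xyxyx_y[_]x   read _ → write _, move +1, go to p0
p0 | _xyxyx_y_[x]   read x → write _, move -1, go to p2
p2 | _xyxyx_y[_]_   read _ → write z, move -1, go to p1
p1 | _xyxyx_[y]z_   read y → write _, move +1, go to p1
p1 | _xyxyx__[z]_
At halt the head is at cell 5.

5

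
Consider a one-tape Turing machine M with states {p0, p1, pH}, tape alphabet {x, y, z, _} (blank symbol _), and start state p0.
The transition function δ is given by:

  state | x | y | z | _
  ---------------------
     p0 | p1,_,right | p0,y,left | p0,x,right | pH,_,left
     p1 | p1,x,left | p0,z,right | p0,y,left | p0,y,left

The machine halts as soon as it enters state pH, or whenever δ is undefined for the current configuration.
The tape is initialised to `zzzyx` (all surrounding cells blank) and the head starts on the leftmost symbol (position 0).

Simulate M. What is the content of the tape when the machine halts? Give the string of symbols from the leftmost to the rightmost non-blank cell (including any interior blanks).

xx_z_y

p0 | [z]zzyx_   read z → write x, move right, go to p0
p0 | x[z]zyx_   read z → write x, move right, go to p0
p0 | xx[z]yx_   read z → write x, move right, go to p0
p0 | xxx[y]x_   read y → write y, move left, go to p0
p0 | xx[x]yx_   read x → write _, move right, go to p1
p1 | xx_[y]x_   read y → write z, move right, go to p0
p0 | xx_z[x]_   read x → write _, move right, go to p1
p1 | xx_z_[_]   read _ → write y, move left, go to p0
p0 | xx_z[_]y   read _ → write _, move left, go to pH
pH | xx_[z]_y
The non-blank tape span at halt is xx_z_y.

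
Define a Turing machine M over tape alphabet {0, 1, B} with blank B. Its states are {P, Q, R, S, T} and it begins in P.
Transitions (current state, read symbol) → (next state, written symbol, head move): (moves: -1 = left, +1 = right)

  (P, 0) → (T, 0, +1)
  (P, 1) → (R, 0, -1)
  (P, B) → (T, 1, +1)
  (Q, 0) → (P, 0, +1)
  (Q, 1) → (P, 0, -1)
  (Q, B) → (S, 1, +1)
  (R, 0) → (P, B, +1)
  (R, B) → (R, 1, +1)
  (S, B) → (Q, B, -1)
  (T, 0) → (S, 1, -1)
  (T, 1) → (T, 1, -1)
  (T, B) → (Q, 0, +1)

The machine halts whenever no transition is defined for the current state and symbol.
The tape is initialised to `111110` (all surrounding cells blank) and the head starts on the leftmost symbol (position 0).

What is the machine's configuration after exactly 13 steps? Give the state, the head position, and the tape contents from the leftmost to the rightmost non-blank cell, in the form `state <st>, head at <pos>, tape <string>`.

state R, head at 3, tape 1111B00

P | B[1]11110   read 1 → write 0, move -1, go to R
R | [B]011110   read B → write 1, move +1, go to R
R | 1[0]11110   read 0 → write B, move +1, go to P
P | 1B[1]1110   read 1 → write 0, move -1, go to R
R | 1[B]01110   read B → write 1, move +1, go to R
R | 11[0]1110   read 0 → write B, move +1, go to P
P | 11B[1]110   read 1 → write 0, move -1, go to R
R | 11[B]0110   read B → write 1, move +1, go to R
R | 111[0]110   read 0 → write B, move +1, go to P
P | 111B[1]10   read 1 → write 0, move -1, go to R
R | 111[B]010   read B → write 1, move +1, go to R
R | 1111[0]10   read 0 → write B, move +1, go to P
P | 1111B[1]0   read 1 → write 0, move -1, go to R
R | 1111[B]00
After 13 steps: state R, head at 3, tape 1111B00.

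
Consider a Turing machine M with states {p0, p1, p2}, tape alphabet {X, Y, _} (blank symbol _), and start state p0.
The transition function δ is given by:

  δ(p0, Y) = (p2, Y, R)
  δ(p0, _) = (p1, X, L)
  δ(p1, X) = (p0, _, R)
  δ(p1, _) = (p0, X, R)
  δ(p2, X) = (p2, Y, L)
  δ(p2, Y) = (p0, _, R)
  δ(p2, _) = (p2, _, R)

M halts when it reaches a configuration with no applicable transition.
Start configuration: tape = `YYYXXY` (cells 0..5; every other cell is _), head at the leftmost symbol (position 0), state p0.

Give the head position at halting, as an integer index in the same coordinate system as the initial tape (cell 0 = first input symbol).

state=p0 head=0 tape=[Y]YYXXY_   (p0,Y)→(p2,Y,R)
state=p2 head=1 tape=Y[Y]YXXY_   (p2,Y)→(p0,_,R)
state=p0 head=2 tape=Y_[Y]XXY_   (p0,Y)→(p2,Y,R)
state=p2 head=3 tape=Y_Y[X]XY_   (p2,X)→(p2,Y,L)
state=p2 head=2 tape=Y_[Y]YXY_   (p2,Y)→(p0,_,R)
state=p0 head=3 tape=Y__[Y]XY_   (p0,Y)→(p2,Y,R)
state=p2 head=4 tape=Y__Y[X]Y_   (p2,X)→(p2,Y,L)
state=p2 head=3 tape=Y__[Y]YY_   (p2,Y)→(p0,_,R)
state=p0 head=4 tape=Y___[Y]Y_   (p0,Y)→(p2,Y,R)
state=p2 head=5 tape=Y___Y[Y]_   (p2,Y)→(p0,_,R)
state=p0 head=6 tape=Y___Y_[_]   (p0,_)→(p1,X,L)
state=p1 head=5 tape=Y___Y[_]X   (p1,_)→(p0,X,R)
state=p0 head=6 tape=Y___YX[X]
At halt the head is at cell 6.

6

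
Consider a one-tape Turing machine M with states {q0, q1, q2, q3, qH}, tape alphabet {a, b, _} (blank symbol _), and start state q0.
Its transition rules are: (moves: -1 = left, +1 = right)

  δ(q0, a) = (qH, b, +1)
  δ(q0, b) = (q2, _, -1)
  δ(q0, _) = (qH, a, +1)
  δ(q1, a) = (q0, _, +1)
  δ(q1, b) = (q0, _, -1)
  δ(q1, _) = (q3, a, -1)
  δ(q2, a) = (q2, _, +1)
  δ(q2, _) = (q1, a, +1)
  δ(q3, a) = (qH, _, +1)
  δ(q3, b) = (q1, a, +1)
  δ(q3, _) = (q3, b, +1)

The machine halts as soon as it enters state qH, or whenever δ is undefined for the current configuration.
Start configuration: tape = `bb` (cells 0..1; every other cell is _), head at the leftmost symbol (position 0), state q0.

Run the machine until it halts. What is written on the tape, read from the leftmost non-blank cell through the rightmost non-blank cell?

ab

q0 | _[b]b   read b → write _, move -1, go to q2
q2 | [_]_b   read _ → write a, move +1, go to q1
q1 | a[_]b   read _ → write a, move -1, go to q3
q3 | [a]ab   read a → write _, move +1, go to qH
qH | _[a]b
The non-blank tape span at halt is ab.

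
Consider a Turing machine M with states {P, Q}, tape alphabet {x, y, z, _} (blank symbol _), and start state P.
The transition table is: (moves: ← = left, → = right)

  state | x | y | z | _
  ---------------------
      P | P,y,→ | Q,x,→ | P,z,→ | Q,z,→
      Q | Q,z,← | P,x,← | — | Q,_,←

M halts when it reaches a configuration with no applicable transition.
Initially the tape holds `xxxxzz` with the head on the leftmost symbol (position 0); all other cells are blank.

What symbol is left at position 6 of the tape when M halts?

P | [x]xxxzz__   read x → write y, move →, go to P
P | y[x]xxzz__   read x → write y, move →, go to P
P | yy[x]xzz__   read x → write y, move →, go to P
P | yyy[x]zz__   read x → write y, move →, go to P
P | yyyy[z]z__   read z → write z, move →, go to P
P | yyyyz[z]__   read z → write z, move →, go to P
P | yyyyzz[_]_   read _ → write z, move →, go to Q
Q | yyyyzzz[_]   read _ → write _, move ←, go to Q
Q | yyyyzz[z]_
Cell 6 holds z when M halts.

z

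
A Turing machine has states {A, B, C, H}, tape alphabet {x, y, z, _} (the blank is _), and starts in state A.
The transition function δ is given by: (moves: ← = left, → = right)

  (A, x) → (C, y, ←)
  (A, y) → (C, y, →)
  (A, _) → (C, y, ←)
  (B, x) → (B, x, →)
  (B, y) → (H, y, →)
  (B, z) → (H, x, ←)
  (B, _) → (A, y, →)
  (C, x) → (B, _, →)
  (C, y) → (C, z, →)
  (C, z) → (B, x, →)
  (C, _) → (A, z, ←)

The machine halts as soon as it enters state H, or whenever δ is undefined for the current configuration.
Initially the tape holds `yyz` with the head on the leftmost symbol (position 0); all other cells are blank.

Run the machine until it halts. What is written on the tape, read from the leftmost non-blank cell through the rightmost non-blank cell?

state=A head=0 tape=[y]yz___   (A,y)→(C,y,→)
state=C head=1 tape=y[y]z___   (C,y)→(C,z,→)
state=C head=2 tape=yz[z]___   (C,z)→(B,x,→)
state=B head=3 tape=yzx[_]__   (B,_)→(A,y,→)
state=A head=4 tape=yzxy[_]_   (A,_)→(C,y,←)
state=C head=3 tape=yzx[y]y_   (C,y)→(C,z,→)
state=C head=4 tape=yzxz[y]_   (C,y)→(C,z,→)
state=C head=5 tape=yzxzz[_]   (C,_)→(A,z,←)
state=A head=4 tape=yzxz[z]z
The non-blank tape span at halt is yzxzzz.

yzxzzz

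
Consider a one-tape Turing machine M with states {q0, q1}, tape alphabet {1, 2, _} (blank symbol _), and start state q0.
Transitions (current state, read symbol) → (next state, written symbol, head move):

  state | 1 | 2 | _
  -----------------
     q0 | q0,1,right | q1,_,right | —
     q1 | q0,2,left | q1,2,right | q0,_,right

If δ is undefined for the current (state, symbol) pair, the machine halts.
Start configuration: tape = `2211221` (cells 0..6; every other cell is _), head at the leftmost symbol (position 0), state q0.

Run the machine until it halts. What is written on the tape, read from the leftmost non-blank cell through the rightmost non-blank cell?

state=q0 head=0 tape=[2]211221__   (q0,2)→(q1,_,right)
state=q1 head=1 tape=_[2]11221__   (q1,2)→(q1,2,right)
state=q1 head=2 tape=_2[1]1221__   (q1,1)→(q0,2,left)
state=q0 head=1 tape=_[2]21221__   (q0,2)→(q1,_,right)
state=q1 head=2 tape=__[2]1221__   (q1,2)→(q1,2,right)
state=q1 head=3 tape=__2[1]221__   (q1,1)→(q0,2,left)
state=q0 head=2 tape=__[2]2221__   (q0,2)→(q1,_,right)
state=q1 head=3 tape=___[2]221__   (q1,2)→(q1,2,right)
state=q1 head=4 tape=___2[2]21__   (q1,2)→(q1,2,right)
state=q1 head=5 tape=___22[2]1__   (q1,2)→(q1,2,right)
state=q1 head=6 tape=___222[1]__   (q1,1)→(q0,2,left)
state=q0 head=5 tape=___22[2]2__   (q0,2)→(q1,_,right)
state=q1 head=6 tape=___22_[2]__   (q1,2)→(q1,2,right)
state=q1 head=7 tape=___22_2[_]_   (q1,_)→(q0,_,right)
state=q0 head=8 tape=___22_2_[_]
The non-blank tape span at halt is 22_2.

22_2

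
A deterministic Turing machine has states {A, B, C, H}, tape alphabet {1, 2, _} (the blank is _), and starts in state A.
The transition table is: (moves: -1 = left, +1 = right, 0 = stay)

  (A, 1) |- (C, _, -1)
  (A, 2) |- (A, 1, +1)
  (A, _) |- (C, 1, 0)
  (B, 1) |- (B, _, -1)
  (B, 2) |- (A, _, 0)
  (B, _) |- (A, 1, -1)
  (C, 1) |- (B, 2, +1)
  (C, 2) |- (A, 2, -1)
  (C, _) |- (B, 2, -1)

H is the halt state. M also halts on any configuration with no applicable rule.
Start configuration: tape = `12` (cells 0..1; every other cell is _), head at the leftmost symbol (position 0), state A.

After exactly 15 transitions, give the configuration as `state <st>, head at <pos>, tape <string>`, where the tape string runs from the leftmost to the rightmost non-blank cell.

state A, head at -2, tape 112_2

state=A head=0 tape=___[1]2   (A,1)→(C,_,-1)
state=C head=-1 tape=__[_]_2   (C,_)→(B,2,-1)
state=B head=-2 tape=_[_]2_2   (B,_)→(A,1,-1)
state=A head=-3 tape=[_]12_2   (A,_)→(C,1,0)
state=C head=-3 tape=[1]12_2   (C,1)→(B,2,+1)
state=B head=-2 tape=2[1]2_2   (B,1)→(B,_,-1)
state=B head=-3 tape=[2]_2_2   (B,2)→(A,_,0)
state=A head=-3 tape=[_]_2_2   (A,_)→(C,1,0)
state=C head=-3 tape=[1]_2_2   (C,1)→(B,2,+1)
state=B head=-2 tape=2[_]2_2   (B,_)→(A,1,-1)
state=A head=-3 tape=[2]12_2   (A,2)→(A,1,+1)
state=A head=-2 tape=1[1]2_2   (A,1)→(C,_,-1)
state=C head=-3 tape=[1]_2_2   (C,1)→(B,2,+1)
state=B head=-2 tape=2[_]2_2   (B,_)→(A,1,-1)
state=A head=-3 tape=[2]12_2   (A,2)→(A,1,+1)
state=A head=-2 tape=1[1]2_2
After 15 steps: state A, head at -2, tape 112_2.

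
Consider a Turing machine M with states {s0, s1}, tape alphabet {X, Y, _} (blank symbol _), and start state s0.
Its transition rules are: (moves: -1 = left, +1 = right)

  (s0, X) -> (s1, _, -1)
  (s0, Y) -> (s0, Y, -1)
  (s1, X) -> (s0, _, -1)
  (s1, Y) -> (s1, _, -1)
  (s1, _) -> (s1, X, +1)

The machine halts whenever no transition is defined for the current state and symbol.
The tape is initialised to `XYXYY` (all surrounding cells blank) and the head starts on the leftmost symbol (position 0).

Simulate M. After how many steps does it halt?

s0 | ___[X]YXYY   read X → write _, move -1, go to s1
s1 | __[_]_YXYY   read _ → write X, move +1, go to s1
s1 | __X[_]YXYY   read _ → write X, move +1, go to s1
s1 | __XX[Y]XYY   read Y → write _, move -1, go to s1
s1 | __X[X]_XYY   read X → write _, move -1, go to s0
s0 | __[X]__XYY   read X → write _, move -1, go to s1
s1 | _[_]___XYY   read _ → write X, move +1, go to s1
s1 | _X[_]__XYY   read _ → write X, move +1, go to s1
s1 | _XX[_]_XYY   read _ → write X, move +1, go to s1
s1 | _XXX[_]XYY   read _ → write X, move +1, go to s1
s1 | _XXXX[X]YY   read X → write _, move -1, go to s0
s0 | _XXX[X]_YY   read X → write _, move -1, go to s1
s1 | _XX[X]__YY   read X → write _, move -1, go to s0
s0 | _X[X]___YY   read X → write _, move -1, go to s1
s1 | _[X]____YY   read X → write _, move -1, go to s0
s0 | [_]_____YY
M halts after 15 transitions.

15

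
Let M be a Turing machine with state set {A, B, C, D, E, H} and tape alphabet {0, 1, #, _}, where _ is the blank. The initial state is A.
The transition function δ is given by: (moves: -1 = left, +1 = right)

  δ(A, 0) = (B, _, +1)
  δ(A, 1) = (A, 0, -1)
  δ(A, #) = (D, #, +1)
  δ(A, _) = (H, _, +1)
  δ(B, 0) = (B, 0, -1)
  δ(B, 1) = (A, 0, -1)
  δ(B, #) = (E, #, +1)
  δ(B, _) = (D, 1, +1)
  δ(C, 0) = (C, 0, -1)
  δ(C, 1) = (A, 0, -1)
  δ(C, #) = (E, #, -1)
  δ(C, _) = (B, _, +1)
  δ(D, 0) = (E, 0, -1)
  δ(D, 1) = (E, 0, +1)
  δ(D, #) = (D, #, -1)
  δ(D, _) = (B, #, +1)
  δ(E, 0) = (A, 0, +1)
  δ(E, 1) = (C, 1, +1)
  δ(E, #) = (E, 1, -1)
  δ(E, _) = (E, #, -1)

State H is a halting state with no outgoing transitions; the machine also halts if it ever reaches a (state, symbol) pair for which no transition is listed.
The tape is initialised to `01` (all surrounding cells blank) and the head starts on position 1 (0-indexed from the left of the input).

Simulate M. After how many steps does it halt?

state=A head=1 tape=_0[1]   (A,1)→(A,0,-1)
state=A head=0 tape=_[0]0   (A,0)→(B,_,+1)
state=B head=1 tape=__[0]   (B,0)→(B,0,-1)
state=B head=0 tape=_[_]0   (B,_)→(D,1,+1)
state=D head=1 tape=_1[0]   (D,0)→(E,0,-1)
state=E head=0 tape=_[1]0   (E,1)→(C,1,+1)
state=C head=1 tape=_1[0]   (C,0)→(C,0,-1)
state=C head=0 tape=_[1]0   (C,1)→(A,0,-1)
state=A head=-1 tape=[_]00   (A,_)→(H,_,+1)
state=H head=0 tape=_[0]0
M halts after 9 transitions.

9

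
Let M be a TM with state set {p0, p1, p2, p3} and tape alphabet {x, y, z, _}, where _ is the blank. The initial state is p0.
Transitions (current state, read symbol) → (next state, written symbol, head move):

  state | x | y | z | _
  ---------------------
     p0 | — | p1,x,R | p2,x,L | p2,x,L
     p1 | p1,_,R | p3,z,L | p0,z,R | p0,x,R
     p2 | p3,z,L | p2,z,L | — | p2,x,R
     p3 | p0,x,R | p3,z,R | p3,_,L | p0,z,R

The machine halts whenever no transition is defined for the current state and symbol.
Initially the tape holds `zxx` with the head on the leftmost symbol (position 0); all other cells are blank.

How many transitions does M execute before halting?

p0 | __[z]xx   read z → write x, move L, go to p2
p2 | _[_]xxx   read _ → write x, move R, go to p2
p2 | _x[x]xx   read x → write z, move L, go to p3
p3 | _[x]zxx   read x → write x, move R, go to p0
p0 | _x[z]xx   read z → write x, move L, go to p2
p2 | _[x]xxx   read x → write z, move L, go to p3
p3 | [_]zxxx   read _ → write z, move R, go to p0
p0 | z[z]xxx   read z → write x, move L, go to p2
p2 | [z]xxxx
M halts after 8 transitions.

8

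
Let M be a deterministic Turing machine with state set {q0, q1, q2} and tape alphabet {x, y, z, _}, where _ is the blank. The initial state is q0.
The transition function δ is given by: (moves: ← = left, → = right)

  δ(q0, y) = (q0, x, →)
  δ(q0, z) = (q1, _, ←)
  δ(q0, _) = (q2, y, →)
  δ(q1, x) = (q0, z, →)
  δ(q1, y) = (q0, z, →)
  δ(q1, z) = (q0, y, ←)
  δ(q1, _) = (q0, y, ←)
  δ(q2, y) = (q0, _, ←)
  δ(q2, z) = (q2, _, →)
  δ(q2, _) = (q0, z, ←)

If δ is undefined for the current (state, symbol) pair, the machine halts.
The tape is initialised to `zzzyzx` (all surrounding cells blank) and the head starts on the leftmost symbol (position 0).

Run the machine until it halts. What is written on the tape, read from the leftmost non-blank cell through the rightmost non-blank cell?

xzy_zy_x

q0 | __[z]zzyzx   read z → write _, move ←, go to q1
q1 | _[_]_zzyzx   read _ → write y, move ←, go to q0
q0 | [_]y_zzyzx   read _ → write y, move →, go to q2
q2 | y[y]_zzyzx   read y → write _, move ←, go to q0
q0 | [y]__zzyzx   read y → write x, move →, go to q0
q0 | x[_]_zzyzx   read _ → write y, move →, go to q2
q2 | xy[_]zzyzx   read _ → write z, move ←, go to q0
q0 | x[y]zzzyzx   read y → write x, move →, go to q0
q0 | xx[z]zzyzx   read z → write _, move ←, go to q1
q1 | x[x]_zzyzx   read x → write z, move →, go to q0
q0 | xz[_]zzyzx   read _ → write y, move →, go to q2
q2 | xzy[z]zyzx   read z → write _, move →, go to q2
q2 | xzy_[z]yzx   read z → write _, move →, go to q2
q2 | xzy__[y]zx   read y → write _, move ←, go to q0
q0 | xzy_[_]_zx   read _ → write y, move →, go to q2
q2 | xzy_y[_]zx   read _ → write z, move ←, go to q0
q0 | xzy_[y]zzx   read y → write x, move →, go to q0
q0 | xzy_x[z]zx   read z → write _, move ←, go to q1
q1 | xzy_[x]_zx   read x → write z, move →, go to q0
q0 | xzy_z[_]zx   read _ → write y, move →, go to q2
q2 | xzy_zy[z]x   read z → write _, move →, go to q2
q2 | xzy_zy_[x]
The non-blank tape span at halt is xzy_zy_x.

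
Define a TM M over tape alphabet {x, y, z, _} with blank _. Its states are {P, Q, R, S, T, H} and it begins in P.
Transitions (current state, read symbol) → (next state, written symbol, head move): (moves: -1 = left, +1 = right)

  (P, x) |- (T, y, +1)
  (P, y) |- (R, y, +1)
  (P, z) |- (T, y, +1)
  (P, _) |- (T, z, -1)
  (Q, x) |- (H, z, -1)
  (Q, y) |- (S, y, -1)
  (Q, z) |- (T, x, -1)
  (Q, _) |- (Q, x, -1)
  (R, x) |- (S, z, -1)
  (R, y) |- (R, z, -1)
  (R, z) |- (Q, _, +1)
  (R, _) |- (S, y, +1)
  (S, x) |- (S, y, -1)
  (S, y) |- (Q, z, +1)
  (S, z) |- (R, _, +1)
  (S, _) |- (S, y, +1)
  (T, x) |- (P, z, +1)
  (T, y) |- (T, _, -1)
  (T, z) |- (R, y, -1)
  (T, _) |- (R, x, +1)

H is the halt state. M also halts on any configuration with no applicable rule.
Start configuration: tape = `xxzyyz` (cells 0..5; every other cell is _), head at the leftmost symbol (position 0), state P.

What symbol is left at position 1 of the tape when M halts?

P | _[x]xzyyz   read x → write y, move +1, go to T
T | _y[x]zyyz   read x → write z, move +1, go to P
P | _yz[z]yyz   read z → write y, move +1, go to T
T | _yzy[y]yz   read y → write _, move -1, go to T
T | _yz[y]_yz   read y → write _, move -1, go to T
T | _y[z]__yz   read z → write y, move -1, go to R
R | _[y]y__yz   read y → write z, move -1, go to R
R | [_]zy__yz   read _ → write y, move +1, go to S
S | y[z]y__yz   read z → write _, move +1, go to R
R | y_[y]__yz   read y → write z, move -1, go to R
R | y[_]z__yz   read _ → write y, move +1, go to S
S | yy[z]__yz   read z → write _, move +1, go to R
R | yy_[_]_yz   read _ → write y, move +1, go to S
S | yy_y[_]yz   read _ → write y, move +1, go to S
S | yy_yy[y]z   read y → write z, move +1, go to Q
Q | yy_yyz[z]   read z → write x, move -1, go to T
T | yy_yy[z]x   read z → write y, move -1, go to R
R | yy_y[y]yx   read y → write z, move -1, go to R
R | yy_[y]zyx   read y → write z, move -1, go to R
R | yy[_]zzyx   read _ → write y, move +1, go to S
S | yyy[z]zyx   read z → write _, move +1, go to R
R | yyy_[z]yx   read z → write _, move +1, go to Q
Q | yyy__[y]x   read y → write y, move -1, go to S
S | yyy_[_]yx   read _ → write y, move +1, go to S
S | yyy_y[y]x   read y → write z, move +1, go to Q
Q | yyy_yz[x]   read x → write z, move -1, go to H
H | yyy_y[z]z
Cell 1 holds y when M halts.

y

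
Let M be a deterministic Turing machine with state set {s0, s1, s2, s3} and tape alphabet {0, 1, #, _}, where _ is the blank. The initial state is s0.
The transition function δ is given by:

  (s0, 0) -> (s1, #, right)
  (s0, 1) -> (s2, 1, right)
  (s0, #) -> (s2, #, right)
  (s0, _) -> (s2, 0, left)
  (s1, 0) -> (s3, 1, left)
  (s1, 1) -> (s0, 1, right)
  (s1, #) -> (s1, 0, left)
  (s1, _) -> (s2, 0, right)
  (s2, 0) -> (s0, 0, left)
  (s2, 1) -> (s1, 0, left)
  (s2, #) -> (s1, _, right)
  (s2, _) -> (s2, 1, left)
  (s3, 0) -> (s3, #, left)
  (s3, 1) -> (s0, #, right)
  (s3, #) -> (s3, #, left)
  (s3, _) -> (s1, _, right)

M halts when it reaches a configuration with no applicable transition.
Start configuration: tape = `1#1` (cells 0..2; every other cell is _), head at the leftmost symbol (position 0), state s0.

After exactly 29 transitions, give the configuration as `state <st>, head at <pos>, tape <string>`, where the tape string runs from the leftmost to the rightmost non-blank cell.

state s1, head at -3, tape 011000

s0 | ___[1]#1_   read 1 → write 1, move right, go to s2
s2 | ___1[#]1_   read # → write _, move right, go to s1
s1 | ___1_[1]_   read 1 → write 1, move right, go to s0
s0 | ___1_1[_]   read _ → write 0, move left, go to s2
s2 | ___1_[1]0   read 1 → write 0, move left, go to s1
s1 | ___1[_]00   read _ → write 0, move right, go to s2
s2 | ___10[0]0   read 0 → write 0, move left, go to s0
s0 | ___1[0]00   read 0 → write #, move right, go to s1
s1 | ___1#[0]0   read 0 → write 1, move left, go to s3
s3 | ___1[#]10   read # → write #, move left, go to s3
s3 | ___[1]#10   read 1 → write #, move right, go to s0
s0 | ___#[#]10   read # → write #, move right, go to s2
s2 | ___##[1]0   read 1 → write 0, move left, go to s1
s1 | ___#[#]00   read # → write 0, move left, go to s1
s1 | ___[#]000   read # → write 0, move left, go to s1
s1 | __[_]0000   read _ → write 0, move right, go to s2
s2 | __0[0]000   read 0 → write 0, move left, go to s0
s0 | __[0]0000   read 0 → write #, move right, go to s1
s1 | __#[0]000   read 0 → write 1, move left, go to s3
s3 | __[#]1000   read # → write #, move left, go to s3
s3 | _[_]#1000   read _ → write _, move right, go to s1
s1 | __[#]1000   read # → write 0, move left, go to s1
s1 | _[_]01000   read _ → write 0, move right, go to s2
s2 | _0[0]1000   read 0 → write 0, move left, go to s0
s0 | _[0]01000   read 0 → write #, move right, go to s1
s1 | _#[0]1000   read 0 → write 1, move left, go to s3
s3 | _[#]11000   read # → write #, move left, go to s3
s3 | [_]#11000   read _ → write _, move right, go to s1
s1 | _[#]11000   read # → write 0, move left, go to s1
s1 | [_]011000
After 29 steps: state s1, head at -3, tape 011000.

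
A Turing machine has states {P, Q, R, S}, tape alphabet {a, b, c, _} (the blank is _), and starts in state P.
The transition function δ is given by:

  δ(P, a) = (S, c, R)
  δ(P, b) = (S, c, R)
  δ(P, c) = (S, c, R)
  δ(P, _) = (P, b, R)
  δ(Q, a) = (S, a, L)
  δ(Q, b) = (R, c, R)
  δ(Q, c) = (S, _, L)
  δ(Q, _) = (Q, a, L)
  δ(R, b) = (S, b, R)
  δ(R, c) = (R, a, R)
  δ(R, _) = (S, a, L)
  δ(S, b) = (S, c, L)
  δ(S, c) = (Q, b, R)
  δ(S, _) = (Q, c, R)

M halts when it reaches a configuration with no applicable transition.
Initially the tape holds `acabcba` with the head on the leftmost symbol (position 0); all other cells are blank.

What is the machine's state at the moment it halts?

R

state=P head=0 tape=_[a]cabcba   (P,a)→(S,c,R)
state=S head=1 tape=_c[c]abcba   (S,c)→(Q,b,R)
state=Q head=2 tape=_cb[a]bcba   (Q,a)→(S,a,L)
state=S head=1 tape=_c[b]abcba   (S,b)→(S,c,L)
state=S head=0 tape=_[c]cabcba   (S,c)→(Q,b,R)
state=Q head=1 tape=_b[c]abcba   (Q,c)→(S,_,L)
state=S head=0 tape=_[b]_abcba   (S,b)→(S,c,L)
state=S head=-1 tape=[_]c_abcba   (S,_)→(Q,c,R)
state=Q head=0 tape=c[c]_abcba   (Q,c)→(S,_,L)
state=S head=-1 tape=[c]__abcba   (S,c)→(Q,b,R)
state=Q head=0 tape=b[_]_abcba   (Q,_)→(Q,a,L)
state=Q head=-1 tape=[b]a_abcba   (Q,b)→(R,c,R)
state=R head=0 tape=c[a]_abcba
No transition is defined for (R, a); M halts in state R.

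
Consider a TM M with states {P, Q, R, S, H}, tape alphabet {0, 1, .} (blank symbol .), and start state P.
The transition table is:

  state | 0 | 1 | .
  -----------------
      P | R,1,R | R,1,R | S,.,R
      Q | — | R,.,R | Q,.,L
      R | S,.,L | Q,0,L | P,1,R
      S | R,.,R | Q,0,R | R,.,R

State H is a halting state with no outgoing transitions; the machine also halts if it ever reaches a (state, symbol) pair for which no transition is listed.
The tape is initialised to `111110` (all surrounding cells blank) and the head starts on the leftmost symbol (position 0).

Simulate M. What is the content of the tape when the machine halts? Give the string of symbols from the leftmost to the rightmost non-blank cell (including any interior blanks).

1.10

state=P head=0 tape=[1]11110   (P,1)→(R,1,R)
state=R head=1 tape=1[1]1110   (R,1)→(Q,0,L)
state=Q head=0 tape=[1]01110   (Q,1)→(R,.,R)
state=R head=1 tape=.[0]1110   (R,0)→(S,.,L)
state=S head=0 tape=[.].1110   (S,.)→(R,.,R)
state=R head=1 tape=.[.]1110   (R,.)→(P,1,R)
state=P head=2 tape=.1[1]110   (P,1)→(R,1,R)
state=R head=3 tape=.11[1]10   (R,1)→(Q,0,L)
state=Q head=2 tape=.1[1]010   (Q,1)→(R,.,R)
state=R head=3 tape=.1.[0]10   (R,0)→(S,.,L)
state=S head=2 tape=.1[.].10   (S,.)→(R,.,R)
state=R head=3 tape=.1.[.]10   (R,.)→(P,1,R)
state=P head=4 tape=.1.1[1]0   (P,1)→(R,1,R)
state=R head=5 tape=.1.11[0]   (R,0)→(S,.,L)
state=S head=4 tape=.1.1[1].   (S,1)→(Q,0,R)
state=Q head=5 tape=.1.10[.]   (Q,.)→(Q,.,L)
state=Q head=4 tape=.1.1[0].
The non-blank tape span at halt is 1.10.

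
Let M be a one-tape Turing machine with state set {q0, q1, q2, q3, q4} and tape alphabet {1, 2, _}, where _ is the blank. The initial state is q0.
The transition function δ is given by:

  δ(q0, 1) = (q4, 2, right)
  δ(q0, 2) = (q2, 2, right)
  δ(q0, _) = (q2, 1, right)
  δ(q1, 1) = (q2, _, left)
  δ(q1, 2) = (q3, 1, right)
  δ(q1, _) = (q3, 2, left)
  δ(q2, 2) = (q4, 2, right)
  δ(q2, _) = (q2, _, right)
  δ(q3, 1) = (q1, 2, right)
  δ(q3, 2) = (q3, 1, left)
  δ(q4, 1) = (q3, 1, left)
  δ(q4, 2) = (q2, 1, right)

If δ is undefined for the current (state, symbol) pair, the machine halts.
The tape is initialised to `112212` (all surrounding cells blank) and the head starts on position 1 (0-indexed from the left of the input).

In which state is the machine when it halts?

state=q0 head=1 tape=1[1]2212   (q0,1)→(q4,2,right)
state=q4 head=2 tape=12[2]212   (q4,2)→(q2,1,right)
state=q2 head=3 tape=121[2]12   (q2,2)→(q4,2,right)
state=q4 head=4 tape=1212[1]2   (q4,1)→(q3,1,left)
state=q3 head=3 tape=121[2]12   (q3,2)→(q3,1,left)
state=q3 head=2 tape=12[1]112   (q3,1)→(q1,2,right)
state=q1 head=3 tape=122[1]12   (q1,1)→(q2,_,left)
state=q2 head=2 tape=12[2]_12   (q2,2)→(q4,2,right)
state=q4 head=3 tape=122[_]12
No transition is defined for (q4, _); M halts in state q4.

q4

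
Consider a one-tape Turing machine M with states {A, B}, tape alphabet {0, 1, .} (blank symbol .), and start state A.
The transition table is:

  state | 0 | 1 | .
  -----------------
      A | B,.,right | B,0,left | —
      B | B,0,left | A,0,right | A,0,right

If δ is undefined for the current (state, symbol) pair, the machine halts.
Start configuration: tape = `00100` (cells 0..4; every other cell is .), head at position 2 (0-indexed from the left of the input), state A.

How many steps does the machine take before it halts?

18

A | .00[1]00..   read 1 → write 0, move left, go to B
B | .0[0]000..   read 0 → write 0, move left, go to B
B | .[0]0000..   read 0 → write 0, move left, go to B
B | [.]00000..   read . → write 0, move right, go to A
A | 0[0]0000..   read 0 → write ., move right, go to B
B | 0.[0]000..   read 0 → write 0, move left, go to B
B | 0[.]0000..   read . → write 0, move right, go to A
A | 00[0]000..   read 0 → write ., move right, go to B
B | 00.[0]00..   read 0 → write 0, move left, go to B
B | 00[.]000..   read . → write 0, move right, go to A
A | 000[0]00..   read 0 → write ., move right, go to B
B | 000.[0]0..   read 0 → write 0, move left, go to B
B | 000[.]00..   read . → write 0, move right, go to A
A | 0000[0]0..   read 0 → write ., move right, go to B
B | 0000.[0]..   read 0 → write 0, move left, go to B
B | 0000[.]0..   read . → write 0, move right, go to A
A | 00000[0]..   read 0 → write ., move right, go to B
B | 00000.[.].   read . → write 0, move right, go to A
A | 00000.0[.]
M halts after 18 transitions.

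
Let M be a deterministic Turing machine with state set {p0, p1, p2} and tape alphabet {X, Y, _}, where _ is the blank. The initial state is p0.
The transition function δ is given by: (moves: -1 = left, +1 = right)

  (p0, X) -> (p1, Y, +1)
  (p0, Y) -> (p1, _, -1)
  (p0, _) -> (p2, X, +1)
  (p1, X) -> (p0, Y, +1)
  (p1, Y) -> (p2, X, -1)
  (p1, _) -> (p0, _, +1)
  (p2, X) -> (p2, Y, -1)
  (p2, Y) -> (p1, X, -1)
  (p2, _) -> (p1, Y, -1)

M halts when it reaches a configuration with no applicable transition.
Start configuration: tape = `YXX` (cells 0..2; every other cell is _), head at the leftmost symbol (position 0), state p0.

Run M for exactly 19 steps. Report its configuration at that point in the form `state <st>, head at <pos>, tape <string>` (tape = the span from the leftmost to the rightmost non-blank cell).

state p1, head at -3, tape XXXX

state=p0 head=0 tape=___[Y]XX   (p0,Y)→(p1,_,-1)
state=p1 head=-1 tape=__[_]_XX   (p1,_)→(p0,_,+1)
state=p0 head=0 tape=___[_]XX   (p0,_)→(p2,X,+1)
state=p2 head=1 tape=___X[X]X   (p2,X)→(p2,Y,-1)
state=p2 head=0 tape=___[X]YX   (p2,X)→(p2,Y,-1)
state=p2 head=-1 tape=__[_]YYX   (p2,_)→(p1,Y,-1)
state=p1 head=-2 tape=_[_]YYYX   (p1,_)→(p0,_,+1)
state=p0 head=-1 tape=__[Y]YYX   (p0,Y)→(p1,_,-1)
state=p1 head=-2 tape=_[_]_YYX   (p1,_)→(p0,_,+1)
state=p0 head=-1 tape=__[_]YYX   (p0,_)→(p2,X,+1)
state=p2 head=0 tape=__X[Y]YX   (p2,Y)→(p1,X,-1)
state=p1 head=-1 tape=__[X]XYX   (p1,X)→(p0,Y,+1)
state=p0 head=0 tape=__Y[X]YX   (p0,X)→(p1,Y,+1)
state=p1 head=1 tape=__YY[Y]X   (p1,Y)→(p2,X,-1)
state=p2 head=0 tape=__Y[Y]XX   (p2,Y)→(p1,X,-1)
state=p1 head=-1 tape=__[Y]XXX   (p1,Y)→(p2,X,-1)
state=p2 head=-2 tape=_[_]XXXX   (p2,_)→(p1,Y,-1)
state=p1 head=-3 tape=[_]YXXXX   (p1,_)→(p0,_,+1)
state=p0 head=-2 tape=_[Y]XXXX   (p0,Y)→(p1,_,-1)
state=p1 head=-3 tape=[_]_XXXX
After 19 steps: state p1, head at -3, tape XXXX.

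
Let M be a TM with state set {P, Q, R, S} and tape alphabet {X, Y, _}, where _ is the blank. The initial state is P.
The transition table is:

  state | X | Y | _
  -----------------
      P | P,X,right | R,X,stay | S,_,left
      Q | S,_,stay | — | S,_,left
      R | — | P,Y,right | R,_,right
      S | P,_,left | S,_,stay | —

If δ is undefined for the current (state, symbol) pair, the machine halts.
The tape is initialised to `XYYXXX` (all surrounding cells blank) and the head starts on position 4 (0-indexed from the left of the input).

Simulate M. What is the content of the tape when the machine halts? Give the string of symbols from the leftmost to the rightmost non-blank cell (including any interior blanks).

XYX

P | XYYX[X]X_   read X → write X, move right, go to P
P | XYYXX[X]_   read X → write X, move right, go to P
P | XYYXXX[_]   read _ → write _, move left, go to S
S | XYYXX[X]_   read X → write _, move left, go to P
P | XYYX[X]__   read X → write X, move right, go to P
P | XYYXX[_]_   read _ → write _, move left, go to S
S | XYYX[X]__   read X → write _, move left, go to P
P | XYY[X]___   read X → write X, move right, go to P
P | XYYX[_]__   read _ → write _, move left, go to S
S | XYY[X]___   read X → write _, move left, go to P
P | XY[Y]____   read Y → write X, move stay, go to R
R | XY[X]____
The non-blank tape span at halt is XYX.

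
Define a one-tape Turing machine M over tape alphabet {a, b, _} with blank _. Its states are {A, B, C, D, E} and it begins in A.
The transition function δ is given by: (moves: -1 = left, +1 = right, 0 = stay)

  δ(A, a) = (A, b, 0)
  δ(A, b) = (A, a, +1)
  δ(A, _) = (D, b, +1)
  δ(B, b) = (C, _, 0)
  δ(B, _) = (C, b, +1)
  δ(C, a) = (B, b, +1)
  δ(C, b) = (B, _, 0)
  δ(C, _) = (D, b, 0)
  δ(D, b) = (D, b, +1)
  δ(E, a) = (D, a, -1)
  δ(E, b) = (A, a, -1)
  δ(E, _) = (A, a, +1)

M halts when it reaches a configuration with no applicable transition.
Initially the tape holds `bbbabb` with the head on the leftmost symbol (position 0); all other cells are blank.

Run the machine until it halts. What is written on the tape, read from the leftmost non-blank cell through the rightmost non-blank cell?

state=A head=0 tape=[b]bbabb__   (A,b)→(A,a,+1)
state=A head=1 tape=a[b]babb__   (A,b)→(A,a,+1)
state=A head=2 tape=aa[b]abb__   (A,b)→(A,a,+1)
state=A head=3 tape=aaa[a]bb__   (A,a)→(A,b,0)
state=A head=3 tape=aaa[b]bb__   (A,b)→(A,a,+1)
state=A head=4 tape=aaaa[b]b__   (A,b)→(A,a,+1)
state=A head=5 tape=aaaaa[b]__   (A,b)→(A,a,+1)
state=A head=6 tape=aaaaaa[_]_   (A,_)→(D,b,+1)
state=D head=7 tape=aaaaaab[_]
The non-blank tape span at halt is aaaaaab.

aaaaaab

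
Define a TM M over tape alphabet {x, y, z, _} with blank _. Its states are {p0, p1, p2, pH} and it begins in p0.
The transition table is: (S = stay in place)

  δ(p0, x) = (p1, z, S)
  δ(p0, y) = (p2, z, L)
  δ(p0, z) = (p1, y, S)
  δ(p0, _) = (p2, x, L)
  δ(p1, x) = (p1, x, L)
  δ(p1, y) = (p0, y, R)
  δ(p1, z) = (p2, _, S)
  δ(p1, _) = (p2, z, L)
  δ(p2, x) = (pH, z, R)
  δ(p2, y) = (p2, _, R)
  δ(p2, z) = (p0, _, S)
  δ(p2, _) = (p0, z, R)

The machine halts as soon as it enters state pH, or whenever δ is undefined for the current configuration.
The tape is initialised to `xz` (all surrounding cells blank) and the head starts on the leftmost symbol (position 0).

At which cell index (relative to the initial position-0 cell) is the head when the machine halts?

p0 | [x]z__   read x → write z, move S, go to p1
p1 | [z]z__   read z → write _, move S, go to p2
p2 | [_]z__   read _ → write z, move R, go to p0
p0 | z[z]__   read z → write y, move S, go to p1
p1 | z[y]__   read y → write y, move R, go to p0
p0 | zy[_]_   read _ → write x, move L, go to p2
p2 | z[y]x_   read y → write _, move R, go to p2
p2 | z_[x]_   read x → write z, move R, go to pH
pH | z_z[_]
At halt the head is at cell 3.

3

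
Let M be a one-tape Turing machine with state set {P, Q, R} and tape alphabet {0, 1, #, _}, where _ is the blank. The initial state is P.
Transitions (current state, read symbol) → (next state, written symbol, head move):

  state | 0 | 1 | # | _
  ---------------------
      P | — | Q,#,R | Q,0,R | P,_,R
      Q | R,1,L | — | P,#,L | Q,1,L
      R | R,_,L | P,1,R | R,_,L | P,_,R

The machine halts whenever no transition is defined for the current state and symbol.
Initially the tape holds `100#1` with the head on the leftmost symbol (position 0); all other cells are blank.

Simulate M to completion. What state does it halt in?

state=P head=0 tape=_[1]00#1   (P,1)→(Q,#,R)
state=Q head=1 tape=_#[0]0#1   (Q,0)→(R,1,L)
state=R head=0 tape=_[#]10#1   (R,#)→(R,_,L)
state=R head=-1 tape=[_]_10#1   (R,_)→(P,_,R)
state=P head=0 tape=_[_]10#1   (P,_)→(P,_,R)
state=P head=1 tape=__[1]0#1   (P,1)→(Q,#,R)
state=Q head=2 tape=__#[0]#1   (Q,0)→(R,1,L)
state=R head=1 tape=__[#]1#1   (R,#)→(R,_,L)
state=R head=0 tape=_[_]_1#1   (R,_)→(P,_,R)
state=P head=1 tape=__[_]1#1   (P,_)→(P,_,R)
state=P head=2 tape=___[1]#1   (P,1)→(Q,#,R)
state=Q head=3 tape=___#[#]1   (Q,#)→(P,#,L)
state=P head=2 tape=___[#]#1   (P,#)→(Q,0,R)
state=Q head=3 tape=___0[#]1   (Q,#)→(P,#,L)
state=P head=2 tape=___[0]#1
No transition is defined for (P, 0); M halts in state P.

P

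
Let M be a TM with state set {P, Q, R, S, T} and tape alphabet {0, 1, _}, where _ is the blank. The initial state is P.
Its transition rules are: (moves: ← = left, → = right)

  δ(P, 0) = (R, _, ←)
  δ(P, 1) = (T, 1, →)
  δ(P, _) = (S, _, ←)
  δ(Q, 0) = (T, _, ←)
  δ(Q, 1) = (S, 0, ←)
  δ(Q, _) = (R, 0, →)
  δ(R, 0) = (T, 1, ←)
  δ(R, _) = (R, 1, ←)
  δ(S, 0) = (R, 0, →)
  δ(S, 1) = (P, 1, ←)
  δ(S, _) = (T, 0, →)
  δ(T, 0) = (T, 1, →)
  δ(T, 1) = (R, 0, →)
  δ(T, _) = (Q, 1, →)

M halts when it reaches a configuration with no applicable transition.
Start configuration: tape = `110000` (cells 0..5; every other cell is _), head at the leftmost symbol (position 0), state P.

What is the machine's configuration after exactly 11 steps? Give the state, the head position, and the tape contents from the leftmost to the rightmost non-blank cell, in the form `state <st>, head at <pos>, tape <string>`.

state R, head at 5, tape 111100

state=P head=0 tape=[1]10000   (P,1)→(T,1,→)
state=T head=1 tape=1[1]0000   (T,1)→(R,0,→)
state=R head=2 tape=10[0]000   (R,0)→(T,1,←)
state=T head=1 tape=1[0]1000   (T,0)→(T,1,→)
state=T head=2 tape=11[1]000   (T,1)→(R,0,→)
state=R head=3 tape=110[0]00   (R,0)→(T,1,←)
state=T head=2 tape=11[0]100   (T,0)→(T,1,→)
state=T head=3 tape=111[1]00   (T,1)→(R,0,→)
state=R head=4 tape=1110[0]0   (R,0)→(T,1,←)
state=T head=3 tape=111[0]10   (T,0)→(T,1,→)
state=T head=4 tape=1111[1]0   (T,1)→(R,0,→)
state=R head=5 tape=11110[0]
After 11 steps: state R, head at 5, tape 111100.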